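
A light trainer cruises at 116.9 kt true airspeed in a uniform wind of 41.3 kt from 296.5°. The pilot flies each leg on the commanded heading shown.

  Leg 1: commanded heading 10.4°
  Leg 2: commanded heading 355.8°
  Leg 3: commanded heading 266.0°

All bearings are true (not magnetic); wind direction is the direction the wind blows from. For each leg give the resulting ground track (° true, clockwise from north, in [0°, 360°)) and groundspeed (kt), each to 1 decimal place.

Leg 1: track=31.0°, groundspeed=112.7 kt
Leg 2: track=16.1°, groundspeed=102.2 kt
Leg 3: track=251.5°, groundspeed=84.0 kt

Leg 1: heading 10.4°; drift +20.6° → track 31.0°, groundspeed 112.7 kt
Leg 2: heading 355.8°; drift +20.3° → track 16.1°, groundspeed 102.2 kt
Leg 3: heading 266.0°; drift -14.5° → track 251.5°, groundspeed 84.0 kt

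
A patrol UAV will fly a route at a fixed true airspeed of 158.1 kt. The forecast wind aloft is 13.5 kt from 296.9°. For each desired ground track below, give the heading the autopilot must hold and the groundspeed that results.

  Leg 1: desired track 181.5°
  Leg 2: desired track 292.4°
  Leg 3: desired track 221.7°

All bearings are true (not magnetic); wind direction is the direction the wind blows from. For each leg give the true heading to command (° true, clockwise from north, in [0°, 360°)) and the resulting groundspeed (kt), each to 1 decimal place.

Leg 1: desired track 181.5°; wind correction +4.4° → command heading 185.9°, groundspeed 163.4 kt
Leg 2: desired track 292.4°; wind correction +0.4° → command heading 292.8°, groundspeed 144.6 kt
Leg 3: desired track 221.7°; wind correction +4.7° → command heading 226.4°, groundspeed 154.1 kt

Leg 1: heading=185.9°, groundspeed=163.4 kt
Leg 2: heading=292.8°, groundspeed=144.6 kt
Leg 3: heading=226.4°, groundspeed=154.1 kt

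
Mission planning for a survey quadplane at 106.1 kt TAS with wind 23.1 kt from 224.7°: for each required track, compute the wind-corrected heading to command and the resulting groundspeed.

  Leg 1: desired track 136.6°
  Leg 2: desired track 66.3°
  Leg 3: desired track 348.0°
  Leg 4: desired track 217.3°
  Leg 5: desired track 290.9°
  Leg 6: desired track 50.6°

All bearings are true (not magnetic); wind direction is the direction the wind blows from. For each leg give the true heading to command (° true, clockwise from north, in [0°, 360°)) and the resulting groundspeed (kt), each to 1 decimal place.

Leg 1: heading=149.2°, groundspeed=102.8 kt
Leg 2: heading=70.9°, groundspeed=127.2 kt
Leg 3: heading=337.5°, groundspeed=117.0 kt
Leg 4: heading=218.9°, groundspeed=83.2 kt
Leg 5: heading=279.4°, groundspeed=94.7 kt
Leg 6: heading=51.9°, groundspeed=129.1 kt

Leg 1: desired track 136.6°; wind correction +12.6° → command heading 149.2°, groundspeed 102.8 kt
Leg 2: desired track 66.3°; wind correction +4.6° → command heading 70.9°, groundspeed 127.2 kt
Leg 3: desired track 348.0°; wind correction -10.5° → command heading 337.5°, groundspeed 117.0 kt
Leg 4: desired track 217.3°; wind correction +1.6° → command heading 218.9°, groundspeed 83.2 kt
Leg 5: desired track 290.9°; wind correction -11.5° → command heading 279.4°, groundspeed 94.7 kt
Leg 6: desired track 50.6°; wind correction +1.3° → command heading 51.9°, groundspeed 129.1 kt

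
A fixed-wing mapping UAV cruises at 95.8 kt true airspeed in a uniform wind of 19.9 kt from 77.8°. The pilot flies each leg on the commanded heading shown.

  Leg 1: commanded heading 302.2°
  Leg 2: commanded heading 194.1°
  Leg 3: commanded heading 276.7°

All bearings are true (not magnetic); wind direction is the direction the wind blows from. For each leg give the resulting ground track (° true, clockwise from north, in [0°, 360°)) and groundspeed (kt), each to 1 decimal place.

Leg 1: heading 302.2°; drift -7.2° → track 295.0°, groundspeed 110.9 kt
Leg 2: heading 194.1°; drift +9.7° → track 203.8°, groundspeed 106.1 kt
Leg 3: heading 276.7°; drift -3.2° → track 273.5°, groundspeed 114.8 kt

Leg 1: track=295.0°, groundspeed=110.9 kt
Leg 2: track=203.8°, groundspeed=106.1 kt
Leg 3: track=273.5°, groundspeed=114.8 kt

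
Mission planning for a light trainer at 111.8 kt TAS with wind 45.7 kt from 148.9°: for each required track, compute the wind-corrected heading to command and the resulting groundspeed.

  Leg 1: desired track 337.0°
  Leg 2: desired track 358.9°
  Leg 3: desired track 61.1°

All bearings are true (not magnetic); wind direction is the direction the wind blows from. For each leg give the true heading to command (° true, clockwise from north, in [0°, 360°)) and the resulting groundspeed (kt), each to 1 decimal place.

Leg 1: desired track 337.0°; wind correction +3.3° → command heading 340.3°, groundspeed 156.9 kt
Leg 2: desired track 358.9°; wind correction +11.8° → command heading 10.7°, groundspeed 149.0 kt
Leg 3: desired track 61.1°; wind correction +24.1° → command heading 85.2°, groundspeed 100.3 kt

Leg 1: heading=340.3°, groundspeed=156.9 kt
Leg 2: heading=10.7°, groundspeed=149.0 kt
Leg 3: heading=85.2°, groundspeed=100.3 kt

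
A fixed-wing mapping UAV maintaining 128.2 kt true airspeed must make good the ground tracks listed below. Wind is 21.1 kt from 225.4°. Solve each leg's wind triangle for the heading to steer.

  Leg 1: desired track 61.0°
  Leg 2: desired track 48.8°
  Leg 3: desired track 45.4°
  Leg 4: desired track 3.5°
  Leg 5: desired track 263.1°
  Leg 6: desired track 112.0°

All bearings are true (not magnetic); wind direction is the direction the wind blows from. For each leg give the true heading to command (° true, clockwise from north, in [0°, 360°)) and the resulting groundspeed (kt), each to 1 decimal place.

Leg 1: heading=63.5°, groundspeed=148.4 kt
Leg 2: heading=49.4°, groundspeed=149.3 kt
Leg 3: heading=45.4°, groundspeed=149.3 kt
Leg 4: heading=357.2°, groundspeed=143.1 kt
Leg 5: heading=257.3°, groundspeed=110.9 kt
Leg 6: heading=120.7°, groundspeed=135.1 kt

Leg 1: desired track 61.0°; wind correction +2.5° → command heading 63.5°, groundspeed 148.4 kt
Leg 2: desired track 48.8°; wind correction +0.6° → command heading 49.4°, groundspeed 149.3 kt
Leg 3: desired track 45.4°; wind correction +0.0° → command heading 45.4°, groundspeed 149.3 kt
Leg 4: desired track 3.5°; wind correction -6.3° → command heading 357.2°, groundspeed 143.1 kt
Leg 5: desired track 263.1°; wind correction -5.8° → command heading 257.3°, groundspeed 110.9 kt
Leg 6: desired track 112.0°; wind correction +8.7° → command heading 120.7°, groundspeed 135.1 kt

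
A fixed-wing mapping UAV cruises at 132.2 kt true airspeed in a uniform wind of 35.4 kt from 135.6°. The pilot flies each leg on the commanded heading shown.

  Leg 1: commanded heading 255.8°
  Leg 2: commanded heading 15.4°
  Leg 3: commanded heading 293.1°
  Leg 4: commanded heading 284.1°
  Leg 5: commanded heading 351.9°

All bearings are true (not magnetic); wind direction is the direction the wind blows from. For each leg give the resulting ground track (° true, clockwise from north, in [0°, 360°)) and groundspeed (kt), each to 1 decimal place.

Leg 1: heading 255.8°; drift +11.5° → track 267.3°, groundspeed 153.1 kt
Leg 2: heading 15.4°; drift -11.5° → track 3.9°, groundspeed 153.1 kt
Leg 3: heading 293.1°; drift +4.7° → track 297.8°, groundspeed 165.5 kt
Leg 4: heading 284.1°; drift +6.5° → track 290.6°, groundspeed 163.4 kt
Leg 5: heading 351.9°; drift -7.4° → track 344.5°, groundspeed 162.1 kt

Leg 1: track=267.3°, groundspeed=153.1 kt
Leg 2: track=3.9°, groundspeed=153.1 kt
Leg 3: track=297.8°, groundspeed=165.5 kt
Leg 4: track=290.6°, groundspeed=163.4 kt
Leg 5: track=344.5°, groundspeed=162.1 kt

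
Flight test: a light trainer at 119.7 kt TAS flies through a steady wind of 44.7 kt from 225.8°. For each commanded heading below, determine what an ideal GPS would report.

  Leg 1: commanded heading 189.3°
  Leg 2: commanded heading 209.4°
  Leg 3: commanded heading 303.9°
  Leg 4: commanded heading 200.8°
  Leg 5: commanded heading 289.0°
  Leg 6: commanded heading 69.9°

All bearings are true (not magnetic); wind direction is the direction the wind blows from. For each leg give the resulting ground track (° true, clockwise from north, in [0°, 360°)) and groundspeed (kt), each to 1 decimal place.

Leg 1: track=171.7°, groundspeed=87.9 kt
Leg 2: track=200.1°, groundspeed=77.8 kt
Leg 3: track=325.5°, groundspeed=118.8 kt
Leg 4: track=187.4°, groundspeed=81.4 kt
Leg 5: track=310.8°, groundspeed=107.2 kt
Leg 6: track=63.4°, groundspeed=161.5 kt

Leg 1: heading 189.3°; drift -17.6° → track 171.7°, groundspeed 87.9 kt
Leg 2: heading 209.4°; drift -9.3° → track 200.1°, groundspeed 77.8 kt
Leg 3: heading 303.9°; drift +21.6° → track 325.5°, groundspeed 118.8 kt
Leg 4: heading 200.8°; drift -13.4° → track 187.4°, groundspeed 81.4 kt
Leg 5: heading 289.0°; drift +21.8° → track 310.8°, groundspeed 107.2 kt
Leg 6: heading 69.9°; drift -6.5° → track 63.4°, groundspeed 161.5 kt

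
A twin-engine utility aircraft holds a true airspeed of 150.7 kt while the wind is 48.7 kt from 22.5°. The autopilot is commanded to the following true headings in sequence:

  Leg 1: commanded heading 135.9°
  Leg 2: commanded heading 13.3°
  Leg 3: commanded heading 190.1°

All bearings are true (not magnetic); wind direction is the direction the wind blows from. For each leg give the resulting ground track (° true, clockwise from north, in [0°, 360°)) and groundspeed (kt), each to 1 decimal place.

Leg 1: track=150.6°, groundspeed=175.8 kt
Leg 2: track=9.0°, groundspeed=102.9 kt
Leg 3: track=193.1°, groundspeed=198.5 kt

Leg 1: heading 135.9°; drift +14.7° → track 150.6°, groundspeed 175.8 kt
Leg 2: heading 13.3°; drift -4.3° → track 9.0°, groundspeed 102.9 kt
Leg 3: heading 190.1°; drift +3.0° → track 193.1°, groundspeed 198.5 kt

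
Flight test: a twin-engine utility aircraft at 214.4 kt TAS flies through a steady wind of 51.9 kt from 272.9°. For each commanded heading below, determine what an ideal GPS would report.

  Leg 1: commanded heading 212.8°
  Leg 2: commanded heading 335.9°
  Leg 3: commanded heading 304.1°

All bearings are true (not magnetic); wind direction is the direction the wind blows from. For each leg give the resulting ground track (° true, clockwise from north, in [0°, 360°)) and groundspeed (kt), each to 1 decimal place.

Leg 1: heading 212.8°; drift -13.4° → track 199.4°, groundspeed 193.8 kt
Leg 2: heading 335.9°; drift +13.6° → track 349.5°, groundspeed 196.4 kt
Leg 3: heading 304.1°; drift +9.0° → track 313.1°, groundspeed 172.1 kt

Leg 1: track=199.4°, groundspeed=193.8 kt
Leg 2: track=349.5°, groundspeed=196.4 kt
Leg 3: track=313.1°, groundspeed=172.1 kt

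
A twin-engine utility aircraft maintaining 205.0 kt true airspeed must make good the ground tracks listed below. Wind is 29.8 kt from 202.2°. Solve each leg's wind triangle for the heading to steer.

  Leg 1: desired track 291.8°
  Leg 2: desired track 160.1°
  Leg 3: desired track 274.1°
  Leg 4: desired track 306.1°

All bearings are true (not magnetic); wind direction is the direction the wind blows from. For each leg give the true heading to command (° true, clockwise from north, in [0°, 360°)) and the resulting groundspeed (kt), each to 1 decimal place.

Leg 1: heading=283.4°, groundspeed=202.6 kt
Leg 2: heading=165.7°, groundspeed=181.9 kt
Leg 3: heading=266.2°, groundspeed=193.8 kt
Leg 4: heading=298.0°, groundspeed=210.1 kt

Leg 1: desired track 291.8°; wind correction -8.4° → command heading 283.4°, groundspeed 202.6 kt
Leg 2: desired track 160.1°; wind correction +5.6° → command heading 165.7°, groundspeed 181.9 kt
Leg 3: desired track 274.1°; wind correction -7.9° → command heading 266.2°, groundspeed 193.8 kt
Leg 4: desired track 306.1°; wind correction -8.1° → command heading 298.0°, groundspeed 210.1 kt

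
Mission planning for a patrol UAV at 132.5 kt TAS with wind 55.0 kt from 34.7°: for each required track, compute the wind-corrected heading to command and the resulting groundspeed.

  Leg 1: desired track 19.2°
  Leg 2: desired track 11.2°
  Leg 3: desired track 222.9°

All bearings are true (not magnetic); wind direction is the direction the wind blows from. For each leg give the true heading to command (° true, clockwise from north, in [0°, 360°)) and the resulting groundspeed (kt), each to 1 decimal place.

Leg 1: heading=25.6°, groundspeed=78.7 kt
Leg 2: heading=20.7°, groundspeed=80.2 kt
Leg 3: heading=226.3°, groundspeed=186.7 kt

Leg 1: desired track 19.2°; wind correction +6.4° → command heading 25.6°, groundspeed 78.7 kt
Leg 2: desired track 11.2°; wind correction +9.5° → command heading 20.7°, groundspeed 80.2 kt
Leg 3: desired track 222.9°; wind correction +3.4° → command heading 226.3°, groundspeed 186.7 kt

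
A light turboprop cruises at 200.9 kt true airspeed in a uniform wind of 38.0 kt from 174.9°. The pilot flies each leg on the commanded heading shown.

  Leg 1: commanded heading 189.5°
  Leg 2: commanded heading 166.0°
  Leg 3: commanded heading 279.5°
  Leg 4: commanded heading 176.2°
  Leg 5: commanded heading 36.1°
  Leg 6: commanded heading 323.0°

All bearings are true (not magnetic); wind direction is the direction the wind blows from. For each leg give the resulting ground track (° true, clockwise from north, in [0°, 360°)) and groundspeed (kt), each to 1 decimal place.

Leg 1: track=192.8°, groundspeed=164.4 kt
Leg 2: track=163.9°, groundspeed=163.5 kt
Leg 3: track=289.4°, groundspeed=213.7 kt
Leg 4: track=176.5°, groundspeed=162.9 kt
Leg 5: track=29.9°, groundspeed=230.9 kt
Leg 6: track=327.9°, groundspeed=234.0 kt

Leg 1: heading 189.5°; drift +3.3° → track 192.8°, groundspeed 164.4 kt
Leg 2: heading 166.0°; drift -2.1° → track 163.9°, groundspeed 163.5 kt
Leg 3: heading 279.5°; drift +9.9° → track 289.4°, groundspeed 213.7 kt
Leg 4: heading 176.2°; drift +0.3° → track 176.5°, groundspeed 162.9 kt
Leg 5: heading 36.1°; drift -6.2° → track 29.9°, groundspeed 230.9 kt
Leg 6: heading 323.0°; drift +4.9° → track 327.9°, groundspeed 234.0 kt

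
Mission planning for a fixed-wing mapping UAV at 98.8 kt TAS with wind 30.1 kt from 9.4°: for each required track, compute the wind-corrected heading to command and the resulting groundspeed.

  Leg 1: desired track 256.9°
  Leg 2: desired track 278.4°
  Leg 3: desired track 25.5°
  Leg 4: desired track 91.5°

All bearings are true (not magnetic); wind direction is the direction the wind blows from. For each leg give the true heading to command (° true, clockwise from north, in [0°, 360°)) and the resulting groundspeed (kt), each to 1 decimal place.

Leg 1: heading=273.2°, groundspeed=106.3 kt
Leg 2: heading=296.1°, groundspeed=94.6 kt
Leg 3: heading=20.7°, groundspeed=69.5 kt
Leg 4: heading=73.9°, groundspeed=90.1 kt

Leg 1: desired track 256.9°; wind correction +16.3° → command heading 273.2°, groundspeed 106.3 kt
Leg 2: desired track 278.4°; wind correction +17.7° → command heading 296.1°, groundspeed 94.6 kt
Leg 3: desired track 25.5°; wind correction -4.8° → command heading 20.7°, groundspeed 69.5 kt
Leg 4: desired track 91.5°; wind correction -17.6° → command heading 73.9°, groundspeed 90.1 kt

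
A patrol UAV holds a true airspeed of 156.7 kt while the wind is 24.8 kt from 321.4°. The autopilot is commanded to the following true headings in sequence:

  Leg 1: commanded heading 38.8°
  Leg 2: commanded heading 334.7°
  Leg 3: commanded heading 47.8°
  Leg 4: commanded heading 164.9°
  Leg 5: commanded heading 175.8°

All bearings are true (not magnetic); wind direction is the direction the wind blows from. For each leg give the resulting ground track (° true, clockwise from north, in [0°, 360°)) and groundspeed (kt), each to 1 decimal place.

Leg 1: heading 38.8°; drift +9.1° → track 47.9°, groundspeed 153.2 kt
Leg 2: heading 334.7°; drift +2.5° → track 337.2°, groundspeed 132.7 kt
Leg 3: heading 47.8°; drift +9.1° → track 56.9°, groundspeed 157.1 kt
Leg 4: heading 164.9°; drift -3.2° → track 161.7°, groundspeed 179.7 kt
Leg 5: heading 175.8°; drift -4.5° → track 171.3°, groundspeed 177.7 kt

Leg 1: track=47.9°, groundspeed=153.2 kt
Leg 2: track=337.2°, groundspeed=132.7 kt
Leg 3: track=56.9°, groundspeed=157.1 kt
Leg 4: track=161.7°, groundspeed=179.7 kt
Leg 5: track=171.3°, groundspeed=177.7 kt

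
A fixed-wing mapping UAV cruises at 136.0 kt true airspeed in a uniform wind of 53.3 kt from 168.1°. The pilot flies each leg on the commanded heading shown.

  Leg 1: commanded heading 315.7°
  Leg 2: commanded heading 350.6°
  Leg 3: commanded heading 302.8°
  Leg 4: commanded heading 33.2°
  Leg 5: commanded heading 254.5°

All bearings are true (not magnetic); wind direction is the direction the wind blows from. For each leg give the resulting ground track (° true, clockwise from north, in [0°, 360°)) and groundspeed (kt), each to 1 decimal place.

Leg 1: track=324.7°, groundspeed=183.2 kt
Leg 2: track=349.9°, groundspeed=189.3 kt
Leg 3: track=315.1°, groundspeed=177.6 kt
Leg 4: track=20.9°, groundspeed=177.7 kt
Leg 5: track=276.4°, groundspeed=142.9 kt

Leg 1: heading 315.7°; drift +9.0° → track 324.7°, groundspeed 183.2 kt
Leg 2: heading 350.6°; drift -0.7° → track 349.9°, groundspeed 189.3 kt
Leg 3: heading 302.8°; drift +12.3° → track 315.1°, groundspeed 177.6 kt
Leg 4: heading 33.2°; drift -12.3° → track 20.9°, groundspeed 177.7 kt
Leg 5: heading 254.5°; drift +21.9° → track 276.4°, groundspeed 142.9 kt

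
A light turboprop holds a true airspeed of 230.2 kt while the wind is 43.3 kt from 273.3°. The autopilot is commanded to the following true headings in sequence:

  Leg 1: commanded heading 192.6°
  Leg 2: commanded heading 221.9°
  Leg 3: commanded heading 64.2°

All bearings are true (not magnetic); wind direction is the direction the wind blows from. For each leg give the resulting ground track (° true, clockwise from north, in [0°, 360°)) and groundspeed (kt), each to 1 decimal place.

Leg 1: track=181.8°, groundspeed=227.3 kt
Leg 2: track=212.4°, groundspeed=206.0 kt
Leg 3: track=68.7°, groundspeed=268.9 kt

Leg 1: heading 192.6°; drift -10.8° → track 181.8°, groundspeed 227.3 kt
Leg 2: heading 221.9°; drift -9.5° → track 212.4°, groundspeed 206.0 kt
Leg 3: heading 64.2°; drift +4.5° → track 68.7°, groundspeed 268.9 kt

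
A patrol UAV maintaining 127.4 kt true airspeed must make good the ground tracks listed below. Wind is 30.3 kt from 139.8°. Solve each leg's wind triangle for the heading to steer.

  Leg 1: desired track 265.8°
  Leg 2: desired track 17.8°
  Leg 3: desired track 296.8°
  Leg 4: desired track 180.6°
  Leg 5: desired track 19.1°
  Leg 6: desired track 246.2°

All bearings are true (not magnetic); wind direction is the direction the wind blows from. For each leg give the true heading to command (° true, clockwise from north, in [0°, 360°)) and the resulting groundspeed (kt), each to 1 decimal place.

Leg 1: heading=254.7°, groundspeed=142.8 kt
Leg 2: heading=29.4°, groundspeed=140.8 kt
Leg 3: heading=291.5°, groundspeed=154.7 kt
Leg 4: heading=171.7°, groundspeed=102.9 kt
Leg 5: heading=30.9°, groundspeed=140.2 kt
Leg 6: heading=233.0°, groundspeed=132.6 kt

Leg 1: desired track 265.8°; wind correction -11.1° → command heading 254.7°, groundspeed 142.8 kt
Leg 2: desired track 17.8°; wind correction +11.6° → command heading 29.4°, groundspeed 140.8 kt
Leg 3: desired track 296.8°; wind correction -5.3° → command heading 291.5°, groundspeed 154.7 kt
Leg 4: desired track 180.6°; wind correction -8.9° → command heading 171.7°, groundspeed 102.9 kt
Leg 5: desired track 19.1°; wind correction +11.8° → command heading 30.9°, groundspeed 140.2 kt
Leg 6: desired track 246.2°; wind correction -13.2° → command heading 233.0°, groundspeed 132.6 kt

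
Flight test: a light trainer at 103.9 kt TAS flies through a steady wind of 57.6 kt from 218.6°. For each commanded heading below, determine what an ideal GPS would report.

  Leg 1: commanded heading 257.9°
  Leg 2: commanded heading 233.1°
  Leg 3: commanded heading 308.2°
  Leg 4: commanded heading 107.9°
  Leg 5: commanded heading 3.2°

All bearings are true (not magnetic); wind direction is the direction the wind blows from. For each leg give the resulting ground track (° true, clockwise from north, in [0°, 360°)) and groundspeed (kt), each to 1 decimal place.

Leg 1: heading 257.9°; drift +31.6° → track 289.5°, groundspeed 69.6 kt
Leg 2: heading 233.1°; drift +16.7° → track 249.8°, groundspeed 50.2 kt
Leg 3: heading 308.2°; drift +29.1° → track 337.3°, groundspeed 118.4 kt
Leg 4: heading 107.9°; drift -23.4° → track 84.5°, groundspeed 135.4 kt
Leg 5: heading 3.2°; drift +12.5° → track 15.7°, groundspeed 154.5 kt

Leg 1: track=289.5°, groundspeed=69.6 kt
Leg 2: track=249.8°, groundspeed=50.2 kt
Leg 3: track=337.3°, groundspeed=118.4 kt
Leg 4: track=84.5°, groundspeed=135.4 kt
Leg 5: track=15.7°, groundspeed=154.5 kt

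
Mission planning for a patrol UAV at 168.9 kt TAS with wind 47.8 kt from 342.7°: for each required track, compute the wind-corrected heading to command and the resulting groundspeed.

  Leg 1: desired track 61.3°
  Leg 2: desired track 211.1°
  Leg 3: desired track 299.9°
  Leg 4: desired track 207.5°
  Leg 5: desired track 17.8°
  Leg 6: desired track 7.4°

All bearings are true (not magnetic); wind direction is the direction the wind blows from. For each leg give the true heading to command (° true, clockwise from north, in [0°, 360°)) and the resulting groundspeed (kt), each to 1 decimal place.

Leg 1: heading=45.2°, groundspeed=152.8 kt
Leg 2: heading=223.3°, groundspeed=196.8 kt
Leg 3: heading=311.0°, groundspeed=130.7 kt
Leg 4: heading=219.0°, groundspeed=199.4 kt
Leg 5: heading=8.4°, groundspeed=127.5 kt
Leg 6: heading=0.6°, groundspeed=124.3 kt

Leg 1: desired track 61.3°; wind correction -16.1° → command heading 45.2°, groundspeed 152.8 kt
Leg 2: desired track 211.1°; wind correction +12.2° → command heading 223.3°, groundspeed 196.8 kt
Leg 3: desired track 299.9°; wind correction +11.1° → command heading 311.0°, groundspeed 130.7 kt
Leg 4: desired track 207.5°; wind correction +11.5° → command heading 219.0°, groundspeed 199.4 kt
Leg 5: desired track 17.8°; wind correction -9.4° → command heading 8.4°, groundspeed 127.5 kt
Leg 6: desired track 7.4°; wind correction -6.8° → command heading 0.6°, groundspeed 124.3 kt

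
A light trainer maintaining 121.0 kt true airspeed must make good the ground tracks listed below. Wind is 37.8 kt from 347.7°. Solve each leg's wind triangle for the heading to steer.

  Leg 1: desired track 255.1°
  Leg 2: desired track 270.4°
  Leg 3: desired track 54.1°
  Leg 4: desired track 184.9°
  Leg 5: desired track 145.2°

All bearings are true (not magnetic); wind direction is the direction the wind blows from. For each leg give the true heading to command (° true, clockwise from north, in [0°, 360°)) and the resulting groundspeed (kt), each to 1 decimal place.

Leg 1: heading=273.3°, groundspeed=116.7 kt
Leg 2: heading=288.1°, groundspeed=106.9 kt
Leg 3: heading=37.5°, groundspeed=100.8 kt
Leg 4: heading=190.2°, groundspeed=156.6 kt
Leg 5: heading=138.3°, groundspeed=155.1 kt

Leg 1: desired track 255.1°; wind correction +18.2° → command heading 273.3°, groundspeed 116.7 kt
Leg 2: desired track 270.4°; wind correction +17.7° → command heading 288.1°, groundspeed 106.9 kt
Leg 3: desired track 54.1°; wind correction -16.6° → command heading 37.5°, groundspeed 100.8 kt
Leg 4: desired track 184.9°; wind correction +5.3° → command heading 190.2°, groundspeed 156.6 kt
Leg 5: desired track 145.2°; wind correction -6.9° → command heading 138.3°, groundspeed 155.1 kt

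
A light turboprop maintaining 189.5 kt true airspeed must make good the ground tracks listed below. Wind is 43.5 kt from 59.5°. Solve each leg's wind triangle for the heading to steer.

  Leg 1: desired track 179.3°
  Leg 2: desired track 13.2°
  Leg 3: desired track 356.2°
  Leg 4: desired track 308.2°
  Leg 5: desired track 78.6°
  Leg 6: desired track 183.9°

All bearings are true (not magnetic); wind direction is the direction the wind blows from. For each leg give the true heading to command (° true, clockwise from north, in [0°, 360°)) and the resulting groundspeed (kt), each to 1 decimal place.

Leg 1: heading=167.8°, groundspeed=207.3 kt
Leg 2: heading=22.8°, groundspeed=156.8 kt
Leg 3: heading=8.0°, groundspeed=165.9 kt
Leg 4: heading=320.5°, groundspeed=200.9 kt
Leg 5: heading=74.3°, groundspeed=147.9 kt
Leg 6: heading=173.0°, groundspeed=210.6 kt

Leg 1: desired track 179.3°; wind correction -11.5° → command heading 167.8°, groundspeed 207.3 kt
Leg 2: desired track 13.2°; wind correction +9.6° → command heading 22.8°, groundspeed 156.8 kt
Leg 3: desired track 356.2°; wind correction +11.8° → command heading 8.0°, groundspeed 165.9 kt
Leg 4: desired track 308.2°; wind correction +12.3° → command heading 320.5°, groundspeed 200.9 kt
Leg 5: desired track 78.6°; wind correction -4.3° → command heading 74.3°, groundspeed 147.9 kt
Leg 6: desired track 183.9°; wind correction -10.9° → command heading 173.0°, groundspeed 210.6 kt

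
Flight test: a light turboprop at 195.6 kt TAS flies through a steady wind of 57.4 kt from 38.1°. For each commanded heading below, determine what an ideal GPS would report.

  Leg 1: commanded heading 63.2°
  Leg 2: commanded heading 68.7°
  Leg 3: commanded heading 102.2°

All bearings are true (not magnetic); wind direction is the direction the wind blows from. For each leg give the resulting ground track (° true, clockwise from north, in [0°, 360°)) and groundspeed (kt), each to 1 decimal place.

Leg 1: heading 63.2°; drift +9.6° → track 72.8°, groundspeed 145.7 kt
Leg 2: heading 68.7°; drift +11.3° → track 80.0°, groundspeed 149.1 kt
Leg 3: heading 102.2°; drift +16.8° → track 119.0°, groundspeed 178.2 kt

Leg 1: track=72.8°, groundspeed=145.7 kt
Leg 2: track=80.0°, groundspeed=149.1 kt
Leg 3: track=119.0°, groundspeed=178.2 kt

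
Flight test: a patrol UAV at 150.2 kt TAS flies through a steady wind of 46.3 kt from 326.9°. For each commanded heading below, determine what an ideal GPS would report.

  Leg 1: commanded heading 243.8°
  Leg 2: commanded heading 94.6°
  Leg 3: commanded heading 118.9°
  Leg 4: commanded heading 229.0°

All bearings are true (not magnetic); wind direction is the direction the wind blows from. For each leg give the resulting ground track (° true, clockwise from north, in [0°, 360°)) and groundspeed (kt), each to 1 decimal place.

Leg 1: heading 243.8°; drift -17.6° → track 226.2°, groundspeed 151.8 kt
Leg 2: heading 94.6°; drift +11.6° → track 106.2°, groundspeed 182.2 kt
Leg 3: heading 118.9°; drift +6.5° → track 125.4°, groundspeed 192.3 kt
Leg 4: heading 229.0°; drift -16.3° → track 212.7°, groundspeed 163.1 kt

Leg 1: track=226.2°, groundspeed=151.8 kt
Leg 2: track=106.2°, groundspeed=182.2 kt
Leg 3: track=125.4°, groundspeed=192.3 kt
Leg 4: track=212.7°, groundspeed=163.1 kt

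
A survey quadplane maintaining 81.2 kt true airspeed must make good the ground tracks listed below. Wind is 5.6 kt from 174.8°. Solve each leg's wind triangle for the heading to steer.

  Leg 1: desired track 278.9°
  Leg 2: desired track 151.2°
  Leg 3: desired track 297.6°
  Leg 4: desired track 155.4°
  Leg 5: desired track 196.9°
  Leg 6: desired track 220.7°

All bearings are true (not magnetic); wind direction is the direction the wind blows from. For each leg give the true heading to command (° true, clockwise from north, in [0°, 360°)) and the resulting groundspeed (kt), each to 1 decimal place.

Leg 1: desired track 278.9°; wind correction -3.8° → command heading 275.1°, groundspeed 82.4 kt
Leg 2: desired track 151.2°; wind correction +1.6° → command heading 152.8°, groundspeed 76.0 kt
Leg 3: desired track 297.6°; wind correction -3.3° → command heading 294.3°, groundspeed 84.1 kt
Leg 4: desired track 155.4°; wind correction +1.3° → command heading 156.7°, groundspeed 75.9 kt
Leg 5: desired track 196.9°; wind correction -1.5° → command heading 195.4°, groundspeed 76.0 kt
Leg 6: desired track 220.7°; wind correction -2.8° → command heading 217.9°, groundspeed 77.2 kt

Leg 1: heading=275.1°, groundspeed=82.4 kt
Leg 2: heading=152.8°, groundspeed=76.0 kt
Leg 3: heading=294.3°, groundspeed=84.1 kt
Leg 4: heading=156.7°, groundspeed=75.9 kt
Leg 5: heading=195.4°, groundspeed=76.0 kt
Leg 6: heading=217.9°, groundspeed=77.2 kt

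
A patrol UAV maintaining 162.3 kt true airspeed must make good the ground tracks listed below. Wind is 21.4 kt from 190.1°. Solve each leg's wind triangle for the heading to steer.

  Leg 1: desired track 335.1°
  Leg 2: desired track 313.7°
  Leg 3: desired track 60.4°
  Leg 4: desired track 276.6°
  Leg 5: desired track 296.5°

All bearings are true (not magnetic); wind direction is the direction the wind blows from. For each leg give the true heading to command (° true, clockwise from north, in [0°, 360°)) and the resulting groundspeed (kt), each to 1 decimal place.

Leg 1: desired track 335.1°; wind correction -4.3° → command heading 330.8°, groundspeed 179.4 kt
Leg 2: desired track 313.7°; wind correction -6.3° → command heading 307.4°, groundspeed 173.2 kt
Leg 3: desired track 60.4°; wind correction +5.8° → command heading 66.2°, groundspeed 175.1 kt
Leg 4: desired track 276.6°; wind correction -7.6° → command heading 269.0°, groundspeed 159.6 kt
Leg 5: desired track 296.5°; wind correction -7.3° → command heading 289.2°, groundspeed 167.0 kt

Leg 1: heading=330.8°, groundspeed=179.4 kt
Leg 2: heading=307.4°, groundspeed=173.2 kt
Leg 3: heading=66.2°, groundspeed=175.1 kt
Leg 4: heading=269.0°, groundspeed=159.6 kt
Leg 5: heading=289.2°, groundspeed=167.0 kt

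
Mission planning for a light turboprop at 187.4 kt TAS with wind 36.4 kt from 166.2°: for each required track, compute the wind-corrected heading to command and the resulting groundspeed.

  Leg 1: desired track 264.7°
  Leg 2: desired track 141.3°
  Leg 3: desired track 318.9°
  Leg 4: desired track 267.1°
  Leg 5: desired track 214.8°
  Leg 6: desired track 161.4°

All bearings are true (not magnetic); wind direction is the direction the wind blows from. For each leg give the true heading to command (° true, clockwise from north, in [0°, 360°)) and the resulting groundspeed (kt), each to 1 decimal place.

Leg 1: desired track 264.7°; wind correction -11.1° → command heading 253.6°, groundspeed 189.3 kt
Leg 2: desired track 141.3°; wind correction +4.7° → command heading 146.0°, groundspeed 153.8 kt
Leg 3: desired track 318.9°; wind correction -5.1° → command heading 313.8°, groundspeed 219.0 kt
Leg 4: desired track 267.1°; wind correction -11.0° → command heading 256.1°, groundspeed 190.8 kt
Leg 5: desired track 214.8°; wind correction -8.4° → command heading 206.4°, groundspeed 161.3 kt
Leg 6: desired track 161.4°; wind correction +0.9° → command heading 162.3°, groundspeed 151.1 kt

Leg 1: heading=253.6°, groundspeed=189.3 kt
Leg 2: heading=146.0°, groundspeed=153.8 kt
Leg 3: heading=313.8°, groundspeed=219.0 kt
Leg 4: heading=256.1°, groundspeed=190.8 kt
Leg 5: heading=206.4°, groundspeed=161.3 kt
Leg 6: heading=162.3°, groundspeed=151.1 kt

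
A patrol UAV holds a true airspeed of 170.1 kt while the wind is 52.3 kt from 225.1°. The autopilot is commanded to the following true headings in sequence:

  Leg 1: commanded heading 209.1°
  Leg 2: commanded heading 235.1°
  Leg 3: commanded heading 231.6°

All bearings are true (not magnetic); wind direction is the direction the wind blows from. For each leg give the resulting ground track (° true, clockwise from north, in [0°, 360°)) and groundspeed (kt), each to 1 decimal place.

Leg 1: track=202.2°, groundspeed=120.7 kt
Leg 2: track=239.5°, groundspeed=118.9 kt
Leg 3: track=234.5°, groundspeed=118.3 kt

Leg 1: heading 209.1°; drift -6.9° → track 202.2°, groundspeed 120.7 kt
Leg 2: heading 235.1°; drift +4.4° → track 239.5°, groundspeed 118.9 kt
Leg 3: heading 231.6°; drift +2.9° → track 234.5°, groundspeed 118.3 kt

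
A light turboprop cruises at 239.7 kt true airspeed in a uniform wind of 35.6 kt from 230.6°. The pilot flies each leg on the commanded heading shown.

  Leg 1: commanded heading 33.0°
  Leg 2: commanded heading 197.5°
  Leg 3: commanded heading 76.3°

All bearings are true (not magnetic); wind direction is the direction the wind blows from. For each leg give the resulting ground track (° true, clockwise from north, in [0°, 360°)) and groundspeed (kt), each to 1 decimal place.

Leg 1: heading 33.0°; drift +2.3° → track 35.3°, groundspeed 273.8 kt
Leg 2: heading 197.5°; drift -5.3° → track 192.2°, groundspeed 210.8 kt
Leg 3: heading 76.3°; drift -3.3° → track 73.0°, groundspeed 272.2 kt

Leg 1: track=35.3°, groundspeed=273.8 kt
Leg 2: track=192.2°, groundspeed=210.8 kt
Leg 3: track=73.0°, groundspeed=272.2 kt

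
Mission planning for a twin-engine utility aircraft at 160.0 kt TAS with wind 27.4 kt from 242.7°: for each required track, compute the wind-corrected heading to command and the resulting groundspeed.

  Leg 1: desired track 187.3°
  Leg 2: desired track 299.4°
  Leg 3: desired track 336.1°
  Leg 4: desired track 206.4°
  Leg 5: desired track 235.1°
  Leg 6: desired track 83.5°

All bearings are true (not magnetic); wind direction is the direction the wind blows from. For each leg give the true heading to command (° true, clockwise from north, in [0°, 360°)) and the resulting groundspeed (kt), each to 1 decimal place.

Leg 1: desired track 187.3°; wind correction +8.1° → command heading 195.4°, groundspeed 142.8 kt
Leg 2: desired track 299.4°; wind correction -8.2° → command heading 291.2°, groundspeed 143.3 kt
Leg 3: desired track 336.1°; wind correction -9.8° → command heading 326.3°, groundspeed 159.3 kt
Leg 4: desired track 206.4°; wind correction +5.8° → command heading 212.2°, groundspeed 137.1 kt
Leg 5: desired track 235.1°; wind correction +1.3° → command heading 236.4°, groundspeed 132.8 kt
Leg 6: desired track 83.5°; wind correction +3.5° → command heading 87.0°, groundspeed 185.3 kt

Leg 1: heading=195.4°, groundspeed=142.8 kt
Leg 2: heading=291.2°, groundspeed=143.3 kt
Leg 3: heading=326.3°, groundspeed=159.3 kt
Leg 4: heading=212.2°, groundspeed=137.1 kt
Leg 5: heading=236.4°, groundspeed=132.8 kt
Leg 6: heading=87.0°, groundspeed=185.3 kt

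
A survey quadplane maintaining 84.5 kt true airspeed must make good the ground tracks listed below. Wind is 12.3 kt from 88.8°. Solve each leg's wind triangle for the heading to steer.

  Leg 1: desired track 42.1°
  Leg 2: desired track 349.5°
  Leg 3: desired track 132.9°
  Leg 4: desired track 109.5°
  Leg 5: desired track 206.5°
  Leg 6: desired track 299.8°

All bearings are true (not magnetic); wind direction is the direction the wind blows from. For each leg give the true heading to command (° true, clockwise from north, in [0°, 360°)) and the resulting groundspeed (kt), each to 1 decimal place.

Leg 1: heading=48.2°, groundspeed=75.6 kt
Leg 2: heading=357.8°, groundspeed=85.6 kt
Leg 3: heading=127.1°, groundspeed=75.2 kt
Leg 4: heading=106.6°, groundspeed=72.9 kt
Leg 5: heading=199.1°, groundspeed=89.5 kt
Leg 6: heading=304.1°, groundspeed=94.8 kt

Leg 1: desired track 42.1°; wind correction +6.1° → command heading 48.2°, groundspeed 75.6 kt
Leg 2: desired track 349.5°; wind correction +8.3° → command heading 357.8°, groundspeed 85.6 kt
Leg 3: desired track 132.9°; wind correction -5.8° → command heading 127.1°, groundspeed 75.2 kt
Leg 4: desired track 109.5°; wind correction -2.9° → command heading 106.6°, groundspeed 72.9 kt
Leg 5: desired track 206.5°; wind correction -7.4° → command heading 199.1°, groundspeed 89.5 kt
Leg 6: desired track 299.8°; wind correction +4.3° → command heading 304.1°, groundspeed 94.8 kt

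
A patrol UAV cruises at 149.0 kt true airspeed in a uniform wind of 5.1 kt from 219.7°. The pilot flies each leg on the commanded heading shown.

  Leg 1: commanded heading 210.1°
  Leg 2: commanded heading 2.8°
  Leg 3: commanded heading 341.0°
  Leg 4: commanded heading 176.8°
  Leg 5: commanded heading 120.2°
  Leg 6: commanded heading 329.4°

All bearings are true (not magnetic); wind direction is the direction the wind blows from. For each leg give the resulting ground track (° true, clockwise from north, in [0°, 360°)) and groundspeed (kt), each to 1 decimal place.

Leg 1: track=209.8°, groundspeed=144.0 kt
Leg 2: track=3.9°, groundspeed=153.1 kt
Leg 3: track=342.6°, groundspeed=151.7 kt
Leg 4: track=175.4°, groundspeed=145.3 kt
Leg 5: track=118.3°, groundspeed=149.9 kt
Leg 6: track=331.2°, groundspeed=150.8 kt

Leg 1: heading 210.1°; drift -0.3° → track 209.8°, groundspeed 144.0 kt
Leg 2: heading 2.8°; drift +1.1° → track 3.9°, groundspeed 153.1 kt
Leg 3: heading 341.0°; drift +1.6° → track 342.6°, groundspeed 151.7 kt
Leg 4: heading 176.8°; drift -1.4° → track 175.4°, groundspeed 145.3 kt
Leg 5: heading 120.2°; drift -1.9° → track 118.3°, groundspeed 149.9 kt
Leg 6: heading 329.4°; drift +1.8° → track 331.2°, groundspeed 150.8 kt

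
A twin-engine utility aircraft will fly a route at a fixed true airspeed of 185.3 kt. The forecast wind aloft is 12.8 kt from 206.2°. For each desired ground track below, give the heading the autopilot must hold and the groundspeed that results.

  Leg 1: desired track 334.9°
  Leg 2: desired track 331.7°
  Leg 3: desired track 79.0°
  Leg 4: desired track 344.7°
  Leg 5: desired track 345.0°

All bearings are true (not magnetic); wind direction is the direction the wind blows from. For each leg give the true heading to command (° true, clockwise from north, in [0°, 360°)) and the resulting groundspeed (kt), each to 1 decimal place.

Leg 1: heading=331.8°, groundspeed=193.0 kt
Leg 2: heading=328.5°, groundspeed=192.4 kt
Leg 3: heading=82.2°, groundspeed=192.8 kt
Leg 4: heading=342.1°, groundspeed=194.7 kt
Leg 5: heading=342.4°, groundspeed=194.7 kt

Leg 1: desired track 334.9°; wind correction -3.1° → command heading 331.8°, groundspeed 193.0 kt
Leg 2: desired track 331.7°; wind correction -3.2° → command heading 328.5°, groundspeed 192.4 kt
Leg 3: desired track 79.0°; wind correction +3.2° → command heading 82.2°, groundspeed 192.8 kt
Leg 4: desired track 344.7°; wind correction -2.6° → command heading 342.1°, groundspeed 194.7 kt
Leg 5: desired track 345.0°; wind correction -2.6° → command heading 342.4°, groundspeed 194.7 kt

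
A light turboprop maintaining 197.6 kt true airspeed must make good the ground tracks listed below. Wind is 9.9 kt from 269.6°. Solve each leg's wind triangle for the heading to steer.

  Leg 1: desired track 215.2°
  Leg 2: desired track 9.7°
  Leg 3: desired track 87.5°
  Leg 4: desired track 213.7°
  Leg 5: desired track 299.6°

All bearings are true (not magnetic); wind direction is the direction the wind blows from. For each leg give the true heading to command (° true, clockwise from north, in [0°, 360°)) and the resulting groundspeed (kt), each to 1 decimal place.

Leg 1: desired track 215.2°; wind correction +2.3° → command heading 217.5°, groundspeed 191.7 kt
Leg 2: desired track 9.7°; wind correction -2.8° → command heading 6.9°, groundspeed 199.1 kt
Leg 3: desired track 87.5°; wind correction -0.1° → command heading 87.4°, groundspeed 207.5 kt
Leg 4: desired track 213.7°; wind correction +2.4° → command heading 216.1°, groundspeed 191.9 kt
Leg 5: desired track 299.6°; wind correction -1.4° → command heading 298.2°, groundspeed 189.0 kt

Leg 1: heading=217.5°, groundspeed=191.7 kt
Leg 2: heading=6.9°, groundspeed=199.1 kt
Leg 3: heading=87.4°, groundspeed=207.5 kt
Leg 4: heading=216.1°, groundspeed=191.9 kt
Leg 5: heading=298.2°, groundspeed=189.0 kt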